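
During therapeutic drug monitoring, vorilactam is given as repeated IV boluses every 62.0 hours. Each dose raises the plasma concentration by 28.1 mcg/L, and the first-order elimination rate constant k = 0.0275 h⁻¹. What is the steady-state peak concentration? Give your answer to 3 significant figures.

34.3 mcg/L

Fraction remaining after one interval: e^(−kτ) = e^(−0.02750 × 62.0) = 0.1818
R = 1 / (1 − 0.1818) = 1.222
Css,max = 28.1 × 1.222 ≈ 34.3 mcg/L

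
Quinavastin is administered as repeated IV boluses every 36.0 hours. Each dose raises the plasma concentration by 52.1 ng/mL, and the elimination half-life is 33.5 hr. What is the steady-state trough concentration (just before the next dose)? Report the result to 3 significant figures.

47.1 ng/mL

k = ln 2 / 33.5 = 0.02069 hr⁻¹
Fraction remaining after one interval: e^(−kτ) = e^(−0.02069 × 36.0) = 0.4748
R = 1 / (1 − 0.4748) = 1.904
Css,max = 52.1 × 1.904 = 99.20 ng/mL
Css,min = Css,max × e^(−kτ) = 99.20 × 0.4748 ≈ 47.1 ng/mL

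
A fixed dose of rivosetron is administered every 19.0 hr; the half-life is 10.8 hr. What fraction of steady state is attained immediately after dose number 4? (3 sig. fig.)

k = ln 2 / 10.8 = 0.06418 hr⁻¹
f_n = 1 − e^(−nkτ) = 1 − e^(−4 × 0.06418 × 19.0) = 1 − e^(−4.878) = 1 − 0.007614 ≈ 0.992

0.992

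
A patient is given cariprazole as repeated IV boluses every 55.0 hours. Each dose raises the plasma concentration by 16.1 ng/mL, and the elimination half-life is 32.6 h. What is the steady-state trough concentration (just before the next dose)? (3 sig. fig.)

7.25 ng/mL

k = ln 2 / 32.6 = 0.02126 h⁻¹
Fraction remaining after one interval: e^(−kτ) = e^(−0.02126 × 55.0) = 0.3105
R = 1 / (1 − 0.3105) = 1.450
Css,max = 16.1 × 1.450 = 23.35 ng/mL
Css,min = Css,max × e^(−kτ) = 23.35 × 0.3105 ≈ 7.25 ng/mL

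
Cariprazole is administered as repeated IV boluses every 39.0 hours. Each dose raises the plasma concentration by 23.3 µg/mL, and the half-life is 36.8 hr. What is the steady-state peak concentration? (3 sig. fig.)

k = ln 2 / 36.8 = 0.01884 hr⁻¹
Fraction remaining after one interval: e^(−kτ) = e^(−0.01884 × 39.0) = 0.4797
R = 1 / (1 − 0.4797) = 1.922
Css,max = 23.3 × 1.922 ≈ 44.8 µg/mL

44.8 µg/mL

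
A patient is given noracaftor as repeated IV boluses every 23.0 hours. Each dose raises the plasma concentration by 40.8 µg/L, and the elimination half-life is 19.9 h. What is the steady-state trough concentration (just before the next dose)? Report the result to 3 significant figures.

k = ln 2 / 19.9 = 0.03483 h⁻¹
Fraction remaining after one interval: e^(−kτ) = e^(−0.03483 × 23.0) = 0.4488
R = 1 / (1 − 0.4488) = 1.814
Css,max = 40.8 × 1.814 = 74.02 µg/L
Css,min = Css,max × e^(−kτ) = 74.02 × 0.4488 ≈ 33.2 µg/L

33.2 µg/L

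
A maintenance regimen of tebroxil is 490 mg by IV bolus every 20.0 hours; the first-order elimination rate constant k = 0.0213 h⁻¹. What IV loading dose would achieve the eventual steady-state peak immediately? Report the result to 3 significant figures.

1410 mg

Accumulation ratio R = 1 / (1 − e^(−kτ)) = 1 / (1 − e^(−0.02130×20.0)) = 1 / (1 − 0.6531) = 2.883
Loading dose = maintenance dose × R = 490 × 2.883 ≈ 1410 mg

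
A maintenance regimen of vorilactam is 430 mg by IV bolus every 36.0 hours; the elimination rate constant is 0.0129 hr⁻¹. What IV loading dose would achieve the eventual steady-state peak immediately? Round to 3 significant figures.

1160 mg

Accumulation ratio R = 1 / (1 − e^(−kτ)) = 1 / (1 − e^(−0.01290×36.0)) = 1 / (1 − 0.6285) = 2.692
Loading dose = maintenance dose × R = 430 × 2.692 ≈ 1160 mg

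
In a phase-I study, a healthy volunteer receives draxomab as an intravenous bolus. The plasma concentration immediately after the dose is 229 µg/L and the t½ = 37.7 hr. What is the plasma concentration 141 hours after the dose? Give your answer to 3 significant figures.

17.1 µg/L

k = ln 2 / 37.7 = 0.01839 hr⁻¹
141 hr is 3.740 half-lives, so C = 229 × (1/2)^3.740 = 229 × 0.07484 ≈ 17.1 µg/L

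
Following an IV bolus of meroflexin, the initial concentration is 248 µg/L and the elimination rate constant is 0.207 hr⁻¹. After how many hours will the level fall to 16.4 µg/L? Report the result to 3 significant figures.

C(t) = C₀ e^(−kt)  ⇒  t = ln(C₀/C) / k
t = ln(248/16.4) / 0.2070 = 2.716 / 0.2070 ≈ 13.1 hours

13.1 hours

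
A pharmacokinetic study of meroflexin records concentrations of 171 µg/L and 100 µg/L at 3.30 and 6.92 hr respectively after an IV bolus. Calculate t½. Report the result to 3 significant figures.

4.68 hours

k = ln(C₁/C₂) / (t₂ − t₁) = ln(171/100) / (6.92 − 3.30)
  = 0.5365 / 3.620 = 0.1482 hr⁻¹
t½ = ln 2 / k = ln 2 / 0.1482 ≈ 4.68 hours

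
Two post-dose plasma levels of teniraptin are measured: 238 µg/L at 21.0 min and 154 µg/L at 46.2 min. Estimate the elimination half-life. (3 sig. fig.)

40.1 minutes

k = ln(C₁/C₂) / (t₂ − t₁) = ln(238/154) / (46.2 − 21.0)
  = 0.4353 / 25.20 = 0.01727 min⁻¹
t½ = ln 2 / k = ln 2 / 0.01727 ≈ 40.1 minutes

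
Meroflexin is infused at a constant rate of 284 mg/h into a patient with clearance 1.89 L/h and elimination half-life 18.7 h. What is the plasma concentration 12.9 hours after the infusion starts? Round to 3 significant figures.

Css = rate / CL = 284 / 1.89 = 150.3 µg/mL
k = ln 2 / 18.7 = 0.03707 h⁻¹
C(t) = Css (1 − e^(−kt)) = 150.3 × (1 − e^(−0.4782)) = 150.3 × 0.3801 ≈ 57.1 µg/mL

57.1 µg/mL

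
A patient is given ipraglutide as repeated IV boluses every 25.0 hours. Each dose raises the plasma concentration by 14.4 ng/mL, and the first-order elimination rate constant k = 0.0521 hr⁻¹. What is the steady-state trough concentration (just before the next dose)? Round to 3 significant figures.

5.38 ng/mL

Fraction remaining after one interval: e^(−kτ) = e^(−0.05210 × 25.0) = 0.2719
R = 1 / (1 − 0.2719) = 1.373
Css,max = 14.4 × 1.373 = 19.78 ng/mL
Css,min = Css,max × e^(−kτ) = 19.78 × 0.2719 ≈ 5.38 ng/mL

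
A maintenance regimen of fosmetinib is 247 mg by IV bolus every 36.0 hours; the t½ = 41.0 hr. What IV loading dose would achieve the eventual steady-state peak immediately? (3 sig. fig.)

k = ln 2 / 41.0 = 0.01691 hr⁻¹
Accumulation ratio R = 1 / (1 − e^(−kτ)) = 1 / (1 − e^(−0.01691×36.0)) = 1 / (1 − 0.5441) = 2.193
Loading dose = maintenance dose × R = 247 × 2.193 ≈ 542 mg

542 mg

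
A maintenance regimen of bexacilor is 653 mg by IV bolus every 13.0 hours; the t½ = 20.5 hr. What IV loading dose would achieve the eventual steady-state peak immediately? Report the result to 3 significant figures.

k = ln 2 / 20.5 = 0.03381 hr⁻¹
Accumulation ratio R = 1 / (1 − e^(−kτ)) = 1 / (1 − e^(−0.03381×13.0)) = 1 / (1 − 0.6443) = 2.812
Loading dose = maintenance dose × R = 653 × 2.812 ≈ 1840 mg

1840 mg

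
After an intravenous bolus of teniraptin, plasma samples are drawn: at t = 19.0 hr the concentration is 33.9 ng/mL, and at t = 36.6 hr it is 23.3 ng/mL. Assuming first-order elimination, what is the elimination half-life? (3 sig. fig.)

k = ln(C₁/C₂) / (t₂ − t₁) = ln(33.9/23.3) / (36.6 − 19.0)
  = 0.3750 / 17.60 = 0.02130 hr⁻¹
t½ = ln 2 / k = ln 2 / 0.02130 ≈ 32.5 hours

32.5 hours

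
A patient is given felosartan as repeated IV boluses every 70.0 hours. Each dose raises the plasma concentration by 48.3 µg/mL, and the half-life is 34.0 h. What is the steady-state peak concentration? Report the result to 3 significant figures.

63.6 µg/mL

k = ln 2 / 34.0 = 0.02039 h⁻¹
Fraction remaining after one interval: e^(−kτ) = e^(−0.02039 × 70.0) = 0.2400
R = 1 / (1 − 0.2400) = 1.316
Css,max = 48.3 × 1.316 ≈ 63.6 µg/mL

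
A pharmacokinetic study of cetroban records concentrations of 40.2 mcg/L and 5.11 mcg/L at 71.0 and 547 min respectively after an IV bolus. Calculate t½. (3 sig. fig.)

k = ln(C₁/C₂) / (t₂ − t₁) = ln(40.2/5.11) / (547 − 71.0)
  = 2.063 / 476.0 = 0.004333 min⁻¹
t½ = ln 2 / k = ln 2 / 0.004333 ≈ 160 minutes

160 minutes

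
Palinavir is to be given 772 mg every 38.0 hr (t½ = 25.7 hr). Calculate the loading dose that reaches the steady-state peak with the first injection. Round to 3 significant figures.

k = ln 2 / 25.7 = 0.02697 hr⁻¹
Accumulation ratio R = 1 / (1 − e^(−kτ)) = 1 / (1 − e^(−0.02697×38.0)) = 1 / (1 − 0.3588) = 1.560
Loading dose = maintenance dose × R = 772 × 1.560 ≈ 1200 mg

1200 mg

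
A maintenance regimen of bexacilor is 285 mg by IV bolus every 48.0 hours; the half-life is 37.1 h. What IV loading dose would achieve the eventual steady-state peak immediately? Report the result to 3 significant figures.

481 mg

k = ln 2 / 37.1 = 0.01868 h⁻¹
Accumulation ratio R = 1 / (1 − e^(−kτ)) = 1 / (1 − e^(−0.01868×48.0)) = 1 / (1 − 0.4079) = 1.689
Loading dose = maintenance dose × R = 285 × 1.689 ≈ 481 mg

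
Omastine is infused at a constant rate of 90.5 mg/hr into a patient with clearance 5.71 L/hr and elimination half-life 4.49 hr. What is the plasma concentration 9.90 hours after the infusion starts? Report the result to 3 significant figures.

Css = rate / CL = 90.5 / 5.71 = 15.85 µg/mL
k = ln 2 / 4.49 = 0.1544 hr⁻¹
C(t) = Css (1 − e^(−kt)) = 15.85 × (1 − e^(−1.528)) = 15.85 × 0.7831 ≈ 12.4 µg/mL

12.4 µg/mL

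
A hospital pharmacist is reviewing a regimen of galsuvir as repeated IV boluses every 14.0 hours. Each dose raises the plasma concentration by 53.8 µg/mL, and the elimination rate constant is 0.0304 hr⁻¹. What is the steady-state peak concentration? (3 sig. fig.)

Fraction remaining after one interval: e^(−kτ) = e^(−0.03040 × 14.0) = 0.6534
R = 1 / (1 − 0.6534) = 2.885
Css,max = 53.8 × 2.885 ≈ 155 µg/mL

155 µg/mL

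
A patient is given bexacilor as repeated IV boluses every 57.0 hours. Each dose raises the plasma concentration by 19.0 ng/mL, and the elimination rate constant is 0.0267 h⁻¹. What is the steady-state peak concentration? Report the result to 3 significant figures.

24.3 ng/mL

Fraction remaining after one interval: e^(−kτ) = e^(−0.02670 × 57.0) = 0.2183
R = 1 / (1 − 0.2183) = 1.279
Css,max = 19.0 × 1.279 ≈ 24.3 ng/mL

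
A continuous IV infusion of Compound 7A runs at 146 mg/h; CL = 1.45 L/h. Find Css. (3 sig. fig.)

101 µg/mL

Css = infusion rate / CL = 146 / 1.45 ≈ 101 µg/mL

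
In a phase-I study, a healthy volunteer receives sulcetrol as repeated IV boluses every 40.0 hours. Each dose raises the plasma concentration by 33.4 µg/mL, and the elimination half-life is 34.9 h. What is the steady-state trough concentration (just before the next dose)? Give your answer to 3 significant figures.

27.5 µg/mL

k = ln 2 / 34.9 = 0.01986 h⁻¹
Fraction remaining after one interval: e^(−kτ) = e^(−0.01986 × 40.0) = 0.4518
R = 1 / (1 − 0.4518) = 1.824
Css,max = 33.4 × 1.824 = 60.93 µg/mL
Css,min = Css,max × e^(−kτ) = 60.93 × 0.4518 ≈ 27.5 µg/mL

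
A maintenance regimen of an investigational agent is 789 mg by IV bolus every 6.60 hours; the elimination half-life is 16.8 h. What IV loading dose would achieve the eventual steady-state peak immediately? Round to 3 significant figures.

3310 mg

k = ln 2 / 16.8 = 0.04126 h⁻¹
Accumulation ratio R = 1 / (1 − e^(−kτ)) = 1 / (1 − e^(−0.04126×6.60)) = 1 / (1 − 0.7616) = 4.195
Loading dose = maintenance dose × R = 789 × 4.195 ≈ 3310 mg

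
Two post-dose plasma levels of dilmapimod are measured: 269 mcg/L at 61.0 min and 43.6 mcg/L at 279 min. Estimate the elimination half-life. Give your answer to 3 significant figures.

83.0 minutes

k = ln(C₁/C₂) / (t₂ − t₁) = ln(269/43.6) / (279 − 61.0)
  = 1.820 / 218.0 = 0.008347 min⁻¹
t½ = ln 2 / k = ln 2 / 0.008347 ≈ 83.0 minutes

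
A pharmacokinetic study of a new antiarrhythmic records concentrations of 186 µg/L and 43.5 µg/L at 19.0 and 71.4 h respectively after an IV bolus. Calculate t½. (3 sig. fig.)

k = ln(C₁/C₂) / (t₂ − t₁) = ln(186/43.5) / (71.4 − 19.0)
  = 1.453 / 52.40 = 0.02773 h⁻¹
t½ = ln 2 / k = ln 2 / 0.02773 ≈ 25.0 hours

25.0 hours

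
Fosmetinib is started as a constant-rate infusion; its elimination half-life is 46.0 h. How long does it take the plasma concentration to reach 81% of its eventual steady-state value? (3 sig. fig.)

110 hours

k = ln 2 / 46.0 = 0.01507 h⁻¹
f = 1 − e^(−kt)  ⇒  t = −ln(1 − f) / k
t = −ln(1 − 0.81) / 0.01507 = 1.661 / 0.01507 ≈ 110 hours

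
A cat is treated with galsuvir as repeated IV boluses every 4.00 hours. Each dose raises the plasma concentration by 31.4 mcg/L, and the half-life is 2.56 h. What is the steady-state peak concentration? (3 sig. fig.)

47.5 mcg/L

k = ln 2 / 2.56 = 0.2708 h⁻¹
Fraction remaining after one interval: e^(−kτ) = e^(−0.2708 × 4.00) = 0.3386
R = 1 / (1 − 0.3386) = 1.512
Css,max = 31.4 × 1.512 ≈ 47.5 mcg/L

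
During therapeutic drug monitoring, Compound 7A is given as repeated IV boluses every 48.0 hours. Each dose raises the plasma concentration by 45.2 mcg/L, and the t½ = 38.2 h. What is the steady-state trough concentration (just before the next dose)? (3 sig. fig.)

k = ln 2 / 38.2 = 0.01815 h⁻¹
Fraction remaining after one interval: e^(−kτ) = e^(−0.01815 × 48.0) = 0.4185
R = 1 / (1 − 0.4185) = 1.720
Css,max = 45.2 × 1.720 = 77.74 mcg/L
Css,min = Css,max × e^(−kτ) = 77.74 × 0.4185 ≈ 32.5 mcg/L

32.5 mcg/L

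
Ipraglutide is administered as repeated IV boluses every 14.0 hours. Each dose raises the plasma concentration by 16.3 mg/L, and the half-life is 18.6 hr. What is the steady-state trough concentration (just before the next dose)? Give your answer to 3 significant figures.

k = ln 2 / 18.6 = 0.03727 hr⁻¹
Fraction remaining after one interval: e^(−kτ) = e^(−0.03727 × 14.0) = 0.5935
R = 1 / (1 − 0.5935) = 2.460
Css,max = 16.3 × 2.460 = 40.10 mg/L
Css,min = Css,max × e^(−kτ) = 40.10 × 0.5935 ≈ 23.8 mg/L

23.8 mg/L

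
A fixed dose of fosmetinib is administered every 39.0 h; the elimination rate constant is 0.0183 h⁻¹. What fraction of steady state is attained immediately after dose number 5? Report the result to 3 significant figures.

0.972

f_n = 1 − e^(−nkτ) = 1 − e^(−5 × 0.01830 × 39.0) = 1 − e^(−3.568) = 1 − 0.02820 ≈ 0.972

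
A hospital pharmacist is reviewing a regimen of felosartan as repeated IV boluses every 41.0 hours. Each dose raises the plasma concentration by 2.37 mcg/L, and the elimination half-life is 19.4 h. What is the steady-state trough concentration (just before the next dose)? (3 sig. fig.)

0.712 mcg/L

k = ln 2 / 19.4 = 0.03573 h⁻¹
Fraction remaining after one interval: e^(−kτ) = e^(−0.03573 × 41.0) = 0.2311
R = 1 / (1 − 0.2311) = 1.301
Css,max = 2.37 × 1.301 = 3.082 mcg/L
Css,min = Css,max × e^(−kτ) = 3.082 × 0.2311 ≈ 0.712 mcg/L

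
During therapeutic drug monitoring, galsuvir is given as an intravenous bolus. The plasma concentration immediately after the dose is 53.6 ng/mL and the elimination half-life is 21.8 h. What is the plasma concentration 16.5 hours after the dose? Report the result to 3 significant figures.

k = ln 2 / 21.8 = 0.03180 h⁻¹
16.5 h is 0.7569 half-lives, so C = 53.6 × (1/2)^0.7569 = 53.6 × 0.5918 ≈ 31.7 ng/mL

31.7 ng/mL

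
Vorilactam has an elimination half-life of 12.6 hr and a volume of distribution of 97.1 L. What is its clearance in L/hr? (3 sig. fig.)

k = ln 2 / t½ = ln 2 / 12.6 = 0.05501 hr⁻¹
CL = k · V = 0.05501 × 97.1 ≈ 5.34 L/hr

5.34 L/hr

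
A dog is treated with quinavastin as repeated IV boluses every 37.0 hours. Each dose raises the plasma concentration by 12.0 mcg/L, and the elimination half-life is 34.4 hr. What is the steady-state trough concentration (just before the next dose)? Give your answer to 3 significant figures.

k = ln 2 / 34.4 = 0.02015 hr⁻¹
Fraction remaining after one interval: e^(−kτ) = e^(−0.02015 × 37.0) = 0.4745
R = 1 / (1 − 0.4745) = 1.903
Css,max = 12.0 × 1.903 = 22.83 mcg/L
Css,min = Css,max × e^(−kτ) = 22.83 × 0.4745 ≈ 10.8 mcg/L

10.8 mcg/L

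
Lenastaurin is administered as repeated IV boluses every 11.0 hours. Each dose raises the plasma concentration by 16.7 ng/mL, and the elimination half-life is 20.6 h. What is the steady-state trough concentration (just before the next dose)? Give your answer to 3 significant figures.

37.3 ng/mL

k = ln 2 / 20.6 = 0.03365 h⁻¹
Fraction remaining after one interval: e^(−kτ) = e^(−0.03365 × 11.0) = 0.6906
R = 1 / (1 − 0.6906) = 3.233
Css,max = 16.7 × 3.233 = 53.98 ng/mL
Css,min = Css,max × e^(−kτ) = 53.98 × 0.6906 ≈ 37.3 ng/mL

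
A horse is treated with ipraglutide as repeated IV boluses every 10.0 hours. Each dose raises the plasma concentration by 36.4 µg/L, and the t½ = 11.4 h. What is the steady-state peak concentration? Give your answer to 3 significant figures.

k = ln 2 / 11.4 = 0.06080 h⁻¹
Fraction remaining after one interval: e^(−kτ) = e^(−0.06080 × 10.0) = 0.5444
R = 1 / (1 − 0.5444) = 2.195
Css,max = 36.4 × 2.195 ≈ 79.9 µg/L

79.9 µg/L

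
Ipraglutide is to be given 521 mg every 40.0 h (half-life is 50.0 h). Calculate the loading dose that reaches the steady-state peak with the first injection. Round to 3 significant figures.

1220 mg

k = ln 2 / 50.0 = 0.01386 h⁻¹
Accumulation ratio R = 1 / (1 − e^(−kτ)) = 1 / (1 − e^(−0.01386×40.0)) = 1 / (1 − 0.5743) = 2.349
Loading dose = maintenance dose × R = 521 × 2.349 ≈ 1220 mg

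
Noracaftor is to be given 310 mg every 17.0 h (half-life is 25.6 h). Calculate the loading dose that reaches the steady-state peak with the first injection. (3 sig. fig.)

k = ln 2 / 25.6 = 0.02708 h⁻¹
Accumulation ratio R = 1 / (1 − e^(−kτ)) = 1 / (1 − e^(−0.02708×17.0)) = 1 / (1 − 0.6311) = 2.711
Loading dose = maintenance dose × R = 310 × 2.711 ≈ 840 mg

840 mg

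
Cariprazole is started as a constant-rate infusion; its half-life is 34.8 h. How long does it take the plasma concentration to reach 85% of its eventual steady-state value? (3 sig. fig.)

k = ln 2 / 34.8 = 0.01992 h⁻¹
f = 1 − e^(−kt)  ⇒  t = −ln(1 − f) / k
t = −ln(1 − 0.85) / 0.01992 = 1.897 / 0.01992 ≈ 95.2 hours

95.2 hours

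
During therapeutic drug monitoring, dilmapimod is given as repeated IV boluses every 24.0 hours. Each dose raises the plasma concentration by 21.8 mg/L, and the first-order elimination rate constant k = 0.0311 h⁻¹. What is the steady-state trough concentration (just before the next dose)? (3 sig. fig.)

Fraction remaining after one interval: e^(−kτ) = e^(−0.03110 × 24.0) = 0.4741
R = 1 / (1 − 0.4741) = 1.901
Css,max = 21.8 × 1.901 = 41.45 mg/L
Css,min = Css,max × e^(−kτ) = 41.45 × 0.4741 ≈ 19.7 mg/L

19.7 mg/L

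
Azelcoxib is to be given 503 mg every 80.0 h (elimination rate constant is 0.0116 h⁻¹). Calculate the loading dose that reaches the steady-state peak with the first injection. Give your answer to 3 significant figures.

832 mg

Accumulation ratio R = 1 / (1 − e^(−kτ)) = 1 / (1 − e^(−0.01160×80.0)) = 1 / (1 − 0.3953) = 1.654
Loading dose = maintenance dose × R = 503 × 1.654 ≈ 832 mg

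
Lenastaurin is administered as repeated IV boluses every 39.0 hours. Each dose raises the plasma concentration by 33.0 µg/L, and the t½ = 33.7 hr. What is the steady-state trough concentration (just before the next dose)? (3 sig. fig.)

k = ln 2 / 33.7 = 0.02057 hr⁻¹
Fraction remaining after one interval: e^(−kτ) = e^(−0.02057 × 39.0) = 0.4484
R = 1 / (1 − 0.4484) = 1.813
Css,max = 33.0 × 1.813 = 59.82 µg/L
Css,min = Css,max × e^(−kτ) = 59.82 × 0.4484 ≈ 26.8 µg/L

26.8 µg/L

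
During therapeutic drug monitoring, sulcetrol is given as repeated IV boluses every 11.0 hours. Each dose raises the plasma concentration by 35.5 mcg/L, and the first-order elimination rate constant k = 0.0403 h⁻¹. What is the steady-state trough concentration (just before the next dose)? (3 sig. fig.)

63.6 mcg/L

Fraction remaining after one interval: e^(−kτ) = e^(−0.04030 × 11.0) = 0.6419
R = 1 / (1 − 0.6419) = 2.793
Css,max = 35.5 × 2.793 = 99.14 mcg/L
Css,min = Css,max × e^(−kτ) = 99.14 × 0.6419 ≈ 63.6 mcg/L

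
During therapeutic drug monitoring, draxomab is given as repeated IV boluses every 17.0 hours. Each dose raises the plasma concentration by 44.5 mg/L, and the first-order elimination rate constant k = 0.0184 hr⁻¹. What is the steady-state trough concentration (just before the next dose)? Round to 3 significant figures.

121 mg/L

Fraction remaining after one interval: e^(−kτ) = e^(−0.01840 × 17.0) = 0.7314
R = 1 / (1 − 0.7314) = 3.723
Css,max = 44.5 × 3.723 = 165.7 mg/L
Css,min = Css,max × e^(−kτ) = 165.7 × 0.7314 ≈ 121 mg/L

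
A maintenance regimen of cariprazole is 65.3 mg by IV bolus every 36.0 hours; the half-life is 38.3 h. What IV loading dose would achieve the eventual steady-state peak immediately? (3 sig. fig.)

136 mg

k = ln 2 / 38.3 = 0.01810 h⁻¹
Accumulation ratio R = 1 / (1 − e^(−kτ)) = 1 / (1 − e^(−0.01810×36.0)) = 1 / (1 − 0.5213) = 2.089
Loading dose = maintenance dose × R = 65.3 × 2.089 ≈ 136 mg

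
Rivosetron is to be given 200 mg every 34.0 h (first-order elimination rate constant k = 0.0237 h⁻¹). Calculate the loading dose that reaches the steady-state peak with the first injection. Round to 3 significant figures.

361 mg

Accumulation ratio R = 1 / (1 − e^(−kτ)) = 1 / (1 − e^(−0.02370×34.0)) = 1 / (1 − 0.4467) = 1.807
Loading dose = maintenance dose × R = 200 × 1.807 ≈ 361 mg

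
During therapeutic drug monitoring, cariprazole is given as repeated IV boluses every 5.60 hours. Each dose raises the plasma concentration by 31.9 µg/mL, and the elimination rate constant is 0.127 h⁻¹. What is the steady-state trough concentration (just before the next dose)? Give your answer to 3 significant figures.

30.8 µg/mL

Fraction remaining after one interval: e^(−kτ) = e^(−0.1270 × 5.60) = 0.4911
R = 1 / (1 − 0.4911) = 1.965
Css,max = 31.9 × 1.965 = 62.68 µg/mL
Css,min = Css,max × e^(−kτ) = 62.68 × 0.4911 ≈ 30.8 µg/mL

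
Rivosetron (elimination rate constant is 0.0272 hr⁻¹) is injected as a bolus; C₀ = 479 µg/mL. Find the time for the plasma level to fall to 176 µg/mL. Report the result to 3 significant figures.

C(t) = C₀ e^(−kt)  ⇒  t = ln(C₀/C) / k
t = ln(479/176) / 0.02720 = 1.001 / 0.02720 ≈ 36.8 hours

36.8 hours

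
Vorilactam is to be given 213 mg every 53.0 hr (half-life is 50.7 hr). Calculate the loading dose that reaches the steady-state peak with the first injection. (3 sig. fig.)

413 mg

k = ln 2 / 50.7 = 0.01367 hr⁻¹
Accumulation ratio R = 1 / (1 − e^(−kτ)) = 1 / (1 − e^(−0.01367×53.0)) = 1 / (1 − 0.4845) = 1.940
Loading dose = maintenance dose × R = 213 × 1.940 ≈ 413 mg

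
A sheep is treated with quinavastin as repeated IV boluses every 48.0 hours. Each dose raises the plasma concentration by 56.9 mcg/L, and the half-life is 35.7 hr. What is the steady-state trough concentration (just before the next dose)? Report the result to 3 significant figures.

k = ln 2 / 35.7 = 0.01942 hr⁻¹
Fraction remaining after one interval: e^(−kτ) = e^(−0.01942 × 48.0) = 0.3938
R = 1 / (1 − 0.3938) = 1.650
Css,max = 56.9 × 1.650 = 93.86 mcg/L
Css,min = Css,max × e^(−kτ) = 93.86 × 0.3938 ≈ 37.0 mcg/L

37.0 mcg/L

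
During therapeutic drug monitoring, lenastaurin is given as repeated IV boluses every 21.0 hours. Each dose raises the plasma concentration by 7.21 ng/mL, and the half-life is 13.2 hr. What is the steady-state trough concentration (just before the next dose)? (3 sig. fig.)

3.58 ng/mL

k = ln 2 / 13.2 = 0.05251 hr⁻¹
Fraction remaining after one interval: e^(−kτ) = e^(−0.05251 × 21.0) = 0.3320
R = 1 / (1 − 0.3320) = 1.497
Css,max = 7.21 × 1.497 = 10.79 ng/mL
Css,min = Css,max × e^(−kτ) = 10.79 × 0.3320 ≈ 3.58 ng/mL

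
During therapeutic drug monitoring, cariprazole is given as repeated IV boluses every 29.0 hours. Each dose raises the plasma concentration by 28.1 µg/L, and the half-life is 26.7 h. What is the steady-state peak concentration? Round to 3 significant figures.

k = ln 2 / 26.7 = 0.02596 h⁻¹
Fraction remaining after one interval: e^(−kτ) = e^(−0.02596 × 29.0) = 0.4710
R = 1 / (1 − 0.4710) = 1.890
Css,max = 28.1 × 1.890 ≈ 53.1 µg/L

53.1 µg/L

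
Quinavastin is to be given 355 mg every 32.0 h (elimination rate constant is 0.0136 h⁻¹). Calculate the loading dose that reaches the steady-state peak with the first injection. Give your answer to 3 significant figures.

1010 mg

Accumulation ratio R = 1 / (1 − e^(−kτ)) = 1 / (1 − e^(−0.01360×32.0)) = 1 / (1 − 0.6471) = 2.834
Loading dose = maintenance dose × R = 355 × 2.834 ≈ 1010 mg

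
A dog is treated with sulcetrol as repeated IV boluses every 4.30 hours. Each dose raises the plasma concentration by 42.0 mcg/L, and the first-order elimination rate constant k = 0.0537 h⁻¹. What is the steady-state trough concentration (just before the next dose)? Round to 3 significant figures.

Fraction remaining after one interval: e^(−kτ) = e^(−0.05370 × 4.30) = 0.7938
R = 1 / (1 − 0.7938) = 4.850
Css,max = 42.0 × 4.850 = 203.7 mcg/L
Css,min = Css,max × e^(−kτ) = 203.7 × 0.7938 ≈ 162 mcg/L

162 mcg/L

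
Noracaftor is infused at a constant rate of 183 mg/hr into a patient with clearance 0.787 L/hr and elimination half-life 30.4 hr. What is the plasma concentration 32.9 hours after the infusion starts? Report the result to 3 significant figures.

123 µg/mL

Css = rate / CL = 183 / 0.787 = 232.5 µg/mL
k = ln 2 / 30.4 = 0.02280 hr⁻¹
C(t) = Css (1 − e^(−kt)) = 232.5 × (1 − e^(−0.7501)) = 232.5 × 0.5277 ≈ 123 µg/mL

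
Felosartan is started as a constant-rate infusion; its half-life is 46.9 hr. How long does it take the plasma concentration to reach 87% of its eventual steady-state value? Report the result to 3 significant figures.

138 hours

k = ln 2 / 46.9 = 0.01478 hr⁻¹
f = 1 − e^(−kt)  ⇒  t = −ln(1 − f) / k
t = −ln(1 − 0.87) / 0.01478 = 2.040 / 0.01478 ≈ 138 hours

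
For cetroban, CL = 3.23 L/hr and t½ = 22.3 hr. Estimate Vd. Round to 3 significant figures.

k = ln 2 / t½ = ln 2 / 22.3 = 0.03108 hr⁻¹
V = CL / k = 3.23 / 0.03108 ≈ 104 L

104 L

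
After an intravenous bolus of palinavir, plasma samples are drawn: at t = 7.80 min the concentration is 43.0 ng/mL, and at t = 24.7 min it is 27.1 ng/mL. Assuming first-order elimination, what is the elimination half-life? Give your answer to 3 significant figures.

25.4 minutes

k = ln(C₁/C₂) / (t₂ − t₁) = ln(43.0/27.1) / (24.7 − 7.80)
  = 0.4617 / 16.90 = 0.02732 min⁻¹
t½ = ln 2 / k = ln 2 / 0.02732 ≈ 25.4 minutes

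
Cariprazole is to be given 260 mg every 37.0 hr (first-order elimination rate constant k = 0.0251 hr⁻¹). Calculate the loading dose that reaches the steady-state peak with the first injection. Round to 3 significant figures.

Accumulation ratio R = 1 / (1 − e^(−kτ)) = 1 / (1 − e^(−0.02510×37.0)) = 1 / (1 − 0.3951) = 1.653
Loading dose = maintenance dose × R = 260 × 1.653 ≈ 430 mg

430 mg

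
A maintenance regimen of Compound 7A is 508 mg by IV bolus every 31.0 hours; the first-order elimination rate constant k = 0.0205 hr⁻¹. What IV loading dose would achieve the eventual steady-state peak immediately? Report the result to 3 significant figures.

1080 mg

Accumulation ratio R = 1 / (1 − e^(−kτ)) = 1 / (1 − e^(−0.02050×31.0)) = 1 / (1 − 0.5297) = 2.126
Loading dose = maintenance dose × R = 508 × 2.126 ≈ 1080 mg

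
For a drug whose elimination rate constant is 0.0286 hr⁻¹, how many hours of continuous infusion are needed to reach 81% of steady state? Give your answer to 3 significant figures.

58.1 hours

f = 1 − e^(−kt)  ⇒  t = −ln(1 − f) / k
t = −ln(1 − 0.81) / 0.02860 = 1.661 / 0.02860 ≈ 58.1 hours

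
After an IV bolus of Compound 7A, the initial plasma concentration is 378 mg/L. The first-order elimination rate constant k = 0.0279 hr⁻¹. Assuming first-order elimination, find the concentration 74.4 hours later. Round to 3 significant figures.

C(t) = C₀ e^(−kt) = 378 × e^(−0.02790 × 74.4) = 378 × e^(−2.076) = 378 × 0.1255 ≈ 47.4 mg/L

47.4 mg/L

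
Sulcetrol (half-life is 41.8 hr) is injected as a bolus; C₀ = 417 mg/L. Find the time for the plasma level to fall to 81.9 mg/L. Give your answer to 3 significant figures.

k = ln 2 / 41.8 = 0.01658 hr⁻¹
C(t) = C₀ e^(−kt)  ⇒  t = ln(C₀/C) / k
t = ln(417/81.9) / 0.01658 = 1.628 / 0.01658 ≈ 98.2 hours

98.2 hours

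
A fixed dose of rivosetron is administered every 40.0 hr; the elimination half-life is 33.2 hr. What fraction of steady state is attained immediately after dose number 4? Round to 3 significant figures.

k = ln 2 / 33.2 = 0.02088 hr⁻¹
f_n = 1 − e^(−nkτ) = 1 − e^(−4 × 0.02088 × 40.0) = 1 − e^(−3.340) = 1 − 0.03542 ≈ 0.965

0.965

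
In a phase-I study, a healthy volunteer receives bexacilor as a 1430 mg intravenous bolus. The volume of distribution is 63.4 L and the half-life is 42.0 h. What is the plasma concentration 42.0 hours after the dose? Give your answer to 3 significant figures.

C₀ = dose / V = 1430 / 63.4 = 22.56 µg/mL
k = ln 2 / 42.0 = 0.01650 h⁻¹
C(t) = C₀ e^(−kt) = 22.56 × e^(−0.01650 × 42.0) = 22.56 × e^(−0.6931) = 22.56 × 0.5000 ≈ 11.3 µg/mL

11.3 µg/mL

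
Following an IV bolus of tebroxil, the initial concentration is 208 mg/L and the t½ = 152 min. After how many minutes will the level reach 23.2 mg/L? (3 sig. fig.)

k = ln 2 / 152 = 0.004560 min⁻¹
C(t) = C₀ e^(−kt)  ⇒  t = ln(C₀/C) / k
t = ln(208/23.2) / 0.004560 = 2.193 / 0.004560 ≈ 481 minutes

481 minutes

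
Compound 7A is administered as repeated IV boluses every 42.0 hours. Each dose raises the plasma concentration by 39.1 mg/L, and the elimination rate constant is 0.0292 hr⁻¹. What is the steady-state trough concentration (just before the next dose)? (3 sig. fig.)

16.2 mg/L

Fraction remaining after one interval: e^(−kτ) = e^(−0.02920 × 42.0) = 0.2933
R = 1 / (1 − 0.2933) = 1.415
Css,max = 39.1 × 1.415 = 55.33 mg/L
Css,min = Css,max × e^(−kτ) = 55.33 × 0.2933 ≈ 16.2 mg/L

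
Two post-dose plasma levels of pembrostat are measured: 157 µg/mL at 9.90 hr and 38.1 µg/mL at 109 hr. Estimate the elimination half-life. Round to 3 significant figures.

k = ln(C₁/C₂) / (t₂ − t₁) = ln(157/38.1) / (109 − 9.90)
  = 1.416 / 99.10 = 0.01429 hr⁻¹
t½ = ln 2 / k = ln 2 / 0.01429 ≈ 48.5 hours

48.5 hours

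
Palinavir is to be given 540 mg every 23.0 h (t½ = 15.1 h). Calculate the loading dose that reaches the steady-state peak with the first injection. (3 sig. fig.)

828 mg

k = ln 2 / 15.1 = 0.04590 h⁻¹
Accumulation ratio R = 1 / (1 − e^(−kτ)) = 1 / (1 − e^(−0.04590×23.0)) = 1 / (1 − 0.3479) = 1.534
Loading dose = maintenance dose × R = 540 × 1.534 ≈ 828 mg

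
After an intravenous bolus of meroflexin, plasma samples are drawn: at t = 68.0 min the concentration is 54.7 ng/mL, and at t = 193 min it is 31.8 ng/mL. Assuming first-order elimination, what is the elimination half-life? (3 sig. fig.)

k = ln(C₁/C₂) / (t₂ − t₁) = ln(54.7/31.8) / (193 − 68.0)
  = 0.5424 / 125.0 = 0.004339 min⁻¹
t½ = ln 2 / k = ln 2 / 0.004339 ≈ 160 minutes

160 minutes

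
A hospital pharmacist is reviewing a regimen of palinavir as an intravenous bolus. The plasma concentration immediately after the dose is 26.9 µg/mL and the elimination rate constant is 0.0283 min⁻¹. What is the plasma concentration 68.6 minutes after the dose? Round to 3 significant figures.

3.86 µg/mL

C(t) = C₀ e^(−kt) = 26.9 × e^(−0.02830 × 68.6) = 26.9 × e^(−1.941) = 26.9 × 0.1435 ≈ 3.86 µg/mL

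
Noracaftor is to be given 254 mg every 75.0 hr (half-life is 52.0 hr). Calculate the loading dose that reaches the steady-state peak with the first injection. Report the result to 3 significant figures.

k = ln 2 / 52.0 = 0.01333 hr⁻¹
Accumulation ratio R = 1 / (1 − e^(−kτ)) = 1 / (1 − e^(−0.01333×75.0)) = 1 / (1 − 0.3680) = 1.582
Loading dose = maintenance dose × R = 254 × 1.582 ≈ 402 mg

402 mg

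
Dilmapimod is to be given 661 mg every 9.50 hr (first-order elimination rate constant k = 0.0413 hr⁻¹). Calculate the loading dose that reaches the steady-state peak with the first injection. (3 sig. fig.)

Accumulation ratio R = 1 / (1 − e^(−kτ)) = 1 / (1 − e^(−0.04130×9.50)) = 1 / (1 − 0.6755) = 3.081
Loading dose = maintenance dose × R = 661 × 3.081 ≈ 2040 mg

2040 mg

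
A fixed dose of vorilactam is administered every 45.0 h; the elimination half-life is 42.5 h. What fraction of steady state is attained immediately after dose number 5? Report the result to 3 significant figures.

0.975

k = ln 2 / 42.5 = 0.01631 h⁻¹
f_n = 1 − e^(−nkτ) = 1 − e^(−5 × 0.01631 × 45.0) = 1 − e^(−3.670) = 1 − 0.02549 ≈ 0.975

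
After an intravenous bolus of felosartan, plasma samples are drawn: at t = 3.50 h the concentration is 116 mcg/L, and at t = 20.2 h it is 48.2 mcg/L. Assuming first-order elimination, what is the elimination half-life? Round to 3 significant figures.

k = ln(C₁/C₂) / (t₂ − t₁) = ln(116/48.2) / (20.2 − 3.50)
  = 0.8782 / 16.70 = 0.05259 h⁻¹
t½ = ln 2 / k = ln 2 / 0.05259 ≈ 13.2 hours

13.2 hours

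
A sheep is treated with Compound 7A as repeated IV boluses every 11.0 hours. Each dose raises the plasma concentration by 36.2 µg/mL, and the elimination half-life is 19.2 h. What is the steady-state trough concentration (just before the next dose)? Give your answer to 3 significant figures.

k = ln 2 / 19.2 = 0.03610 h⁻¹
Fraction remaining after one interval: e^(−kτ) = e^(−0.03610 × 11.0) = 0.6723
R = 1 / (1 − 0.6723) = 3.051
Css,max = 36.2 × 3.051 = 110.5 µg/mL
Css,min = Css,max × e^(−kτ) = 110.5 × 0.6723 ≈ 74.3 µg/mL

74.3 µg/mL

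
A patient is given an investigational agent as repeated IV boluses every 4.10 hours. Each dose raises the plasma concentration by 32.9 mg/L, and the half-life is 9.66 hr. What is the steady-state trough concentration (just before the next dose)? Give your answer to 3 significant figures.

96.2 mg/L

k = ln 2 / 9.66 = 0.07175 hr⁻¹
Fraction remaining after one interval: e^(−kτ) = e^(−0.07175 × 4.10) = 0.7451
R = 1 / (1 − 0.7451) = 3.924
Css,max = 32.9 × 3.924 = 129.1 mg/L
Css,min = Css,max × e^(−kτ) = 129.1 × 0.7451 ≈ 96.2 mg/L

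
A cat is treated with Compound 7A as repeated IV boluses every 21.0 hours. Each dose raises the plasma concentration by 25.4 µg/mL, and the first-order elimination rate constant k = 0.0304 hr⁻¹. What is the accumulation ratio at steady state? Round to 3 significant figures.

Fraction remaining after one interval: e^(−kτ) = e^(−0.03040 × 21.0) = 0.5281
R = 1 / (1 − 0.5281) = 1 / 0.4719 ≈ 2.12

2.12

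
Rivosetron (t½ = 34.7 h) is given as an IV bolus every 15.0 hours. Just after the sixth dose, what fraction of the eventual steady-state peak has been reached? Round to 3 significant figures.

k = ln 2 / 34.7 = 0.01998 h⁻¹
f_n = 1 − e^(−nkτ) = 1 − e^(−6 × 0.01998 × 15.0) = 1 − e^(−1.798) = 1 − 0.1657 ≈ 0.834

0.834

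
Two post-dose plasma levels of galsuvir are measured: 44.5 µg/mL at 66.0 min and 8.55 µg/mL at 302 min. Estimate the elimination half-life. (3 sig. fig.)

k = ln(C₁/C₂) / (t₂ − t₁) = ln(44.5/8.55) / (302 − 66.0)
  = 1.650 / 236.0 = 0.006990 min⁻¹
t½ = ln 2 / k = ln 2 / 0.006990 ≈ 99.2 minutes

99.2 minutes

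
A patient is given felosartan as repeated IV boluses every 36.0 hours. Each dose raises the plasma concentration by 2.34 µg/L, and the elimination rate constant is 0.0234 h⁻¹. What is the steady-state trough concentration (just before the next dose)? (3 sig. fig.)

Fraction remaining after one interval: e^(−kτ) = e^(−0.02340 × 36.0) = 0.4307
R = 1 / (1 − 0.4307) = 1.756
Css,max = 2.34 × 1.756 = 4.110 µg/L
Css,min = Css,max × e^(−kτ) = 4.110 × 0.4307 ≈ 1.77 µg/L

1.77 µg/L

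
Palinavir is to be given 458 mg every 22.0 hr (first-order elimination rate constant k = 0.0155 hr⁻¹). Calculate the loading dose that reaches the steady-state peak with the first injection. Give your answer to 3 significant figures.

Accumulation ratio R = 1 / (1 − e^(−kτ)) = 1 / (1 − e^(−0.01550×22.0)) = 1 / (1 − 0.7111) = 3.461
Loading dose = maintenance dose × R = 458 × 3.461 ≈ 1590 mg

1590 mg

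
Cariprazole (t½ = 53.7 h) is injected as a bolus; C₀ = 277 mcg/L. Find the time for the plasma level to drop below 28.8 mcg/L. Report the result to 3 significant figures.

175 hours

k = ln 2 / 53.7 = 0.01291 h⁻¹
C(t) = C₀ e^(−kt)  ⇒  t = ln(C₀/C) / k
t = ln(277/28.8) / 0.01291 = 2.264 / 0.01291 ≈ 175 hours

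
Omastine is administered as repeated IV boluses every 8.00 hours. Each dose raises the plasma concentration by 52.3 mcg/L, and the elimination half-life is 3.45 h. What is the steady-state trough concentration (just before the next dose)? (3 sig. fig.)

13.1 mcg/L

k = ln 2 / 3.45 = 0.2009 h⁻¹
Fraction remaining after one interval: e^(−kτ) = e^(−0.2009 × 8.00) = 0.2004
R = 1 / (1 − 0.2004) = 1.251
Css,max = 52.3 × 1.251 = 65.41 mcg/L
Css,min = Css,max × e^(−kτ) = 65.41 × 0.2004 ≈ 13.1 mcg/L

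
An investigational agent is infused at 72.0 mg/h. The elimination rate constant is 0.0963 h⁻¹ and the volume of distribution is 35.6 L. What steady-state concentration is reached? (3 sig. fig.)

21.0 µg/mL

CL = k · V = 0.0963 × 35.6 = 3.428 L/h
Css = rate / CL = 72.0 / 3.428 ≈ 21.0 µg/mL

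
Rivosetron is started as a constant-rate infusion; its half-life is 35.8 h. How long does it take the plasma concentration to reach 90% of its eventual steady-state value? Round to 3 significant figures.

119 hours

k = ln 2 / 35.8 = 0.01936 h⁻¹
f = 1 − e^(−kt)  ⇒  t = −ln(1 − f) / k
t = −ln(1 − 0.9) / 0.01936 = 2.303 / 0.01936 ≈ 119 hours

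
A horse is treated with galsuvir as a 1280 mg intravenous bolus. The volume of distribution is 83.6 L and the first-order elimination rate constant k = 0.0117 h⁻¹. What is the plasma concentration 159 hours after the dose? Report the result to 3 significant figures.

2.38 µg/mL

C₀ = dose / V = 1280 / 83.6 = 15.31 µg/mL
C(t) = C₀ e^(−kt) = 15.31 × e^(−0.01170 × 159) = 15.31 × e^(−1.860) = 15.31 × 0.1556 ≈ 2.38 µg/mL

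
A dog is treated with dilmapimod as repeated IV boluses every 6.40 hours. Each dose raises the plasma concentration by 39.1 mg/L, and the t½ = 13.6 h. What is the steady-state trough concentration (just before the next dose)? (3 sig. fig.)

101 mg/L

k = ln 2 / 13.6 = 0.05097 h⁻¹
Fraction remaining after one interval: e^(−kτ) = e^(−0.05097 × 6.40) = 0.7217
R = 1 / (1 − 0.7217) = 3.593
Css,max = 39.1 × 3.593 = 140.5 mg/L
Css,min = Css,max × e^(−kτ) = 140.5 × 0.7217 ≈ 101 mg/L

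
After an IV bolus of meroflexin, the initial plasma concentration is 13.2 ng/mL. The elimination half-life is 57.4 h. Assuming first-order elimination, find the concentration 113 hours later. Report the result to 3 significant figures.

k = ln 2 / 57.4 = 0.01208 h⁻¹
C(t) = C₀ e^(−kt) = 13.2 × e^(−0.01208 × 113) = 13.2 × e^(−1.365) = 13.2 × 0.2555 ≈ 3.37 ng/mL

3.37 ng/mL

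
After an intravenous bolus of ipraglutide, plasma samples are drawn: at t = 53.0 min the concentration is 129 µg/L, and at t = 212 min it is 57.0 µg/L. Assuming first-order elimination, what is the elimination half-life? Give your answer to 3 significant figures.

135 minutes

k = ln(C₁/C₂) / (t₂ − t₁) = ln(129/57.0) / (212 − 53.0)
  = 0.8168 / 159.0 = 0.005137 min⁻¹
t½ = ln 2 / k = ln 2 / 0.005137 ≈ 135 minutes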